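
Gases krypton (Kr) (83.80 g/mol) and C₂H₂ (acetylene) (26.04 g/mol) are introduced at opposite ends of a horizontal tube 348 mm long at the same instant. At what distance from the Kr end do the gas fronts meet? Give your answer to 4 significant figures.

124.6 mm

Distances travelled in equal time are proportional to diffusion rates, so d_Kr/d_C₂H₂ = √(M_C₂H₂/M_Kr) = √(26.04/83.80) = 0.5574.
With d_Kr + d_C₂H₂ = 348 mm, d_C₂H₂ = 348/(1 + 0.5574) = 223.4 mm.
d_Kr = 348 − 223.4 = 124.6 mm.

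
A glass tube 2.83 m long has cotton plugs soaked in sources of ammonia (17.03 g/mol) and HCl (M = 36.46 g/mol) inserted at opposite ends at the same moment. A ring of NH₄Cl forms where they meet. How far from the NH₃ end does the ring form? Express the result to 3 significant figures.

In equal time, each gas travels a distance ∝ its rate ∝ 1/√M, so d_NH₃/d_HCl = √(M_HCl/M_NH₃) = √(36.46/17.03) = 1.463.
With d_NH₃ + d_HCl = 2.83 m, d_HCl = 2.83/(1 + 1.463) = 1.149 m.
d_NH₃ = 2.83 − 1.149 = 1.68 m.

1.68 m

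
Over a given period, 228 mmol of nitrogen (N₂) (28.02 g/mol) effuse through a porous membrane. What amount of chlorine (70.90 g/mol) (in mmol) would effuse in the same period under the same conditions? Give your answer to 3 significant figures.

From Graham's law, rate_Cl₂/rate_N₂ = √(M_N₂/M_Cl₂) = √(28.02/70.90) = √0.3952 = 0.6287.
So the amount for Cl₂ is 228 × 0.6287 = 143 mmol.

143 mmol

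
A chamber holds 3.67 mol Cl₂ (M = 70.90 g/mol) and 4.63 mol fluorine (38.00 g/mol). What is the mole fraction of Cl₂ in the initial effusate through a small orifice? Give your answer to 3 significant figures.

The effusion rate of species i is ∝ p_i/√M_i ∝ n_i/√M_i.
x_Cl₂(eff) = (n_Cl₂/√M_Cl₂) / (n_Cl₂/√M_Cl₂ + n_F₂/√M_F₂)
= (3.67/√70.90) / (3.67/√70.90 + 4.63/√38.00) = 0.4359/(0.4359 + 0.7511) = 0.367.

0.367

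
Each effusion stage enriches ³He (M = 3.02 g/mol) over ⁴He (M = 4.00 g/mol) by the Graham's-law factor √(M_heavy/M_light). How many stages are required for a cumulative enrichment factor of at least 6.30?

Per stage α = (4.00/3.02)^(1/2) = 1.32450^0.5, giving ln α = 0.1405.
Need α^N ≥ 6.30 ⇒ N ≥ ln(6.30) / ln α = 1.841 / 0.1405 = 13.10.
So at least 14 stages are needed.

14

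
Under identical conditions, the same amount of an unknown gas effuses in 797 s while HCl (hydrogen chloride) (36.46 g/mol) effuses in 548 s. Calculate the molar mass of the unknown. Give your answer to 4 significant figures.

77.12 g/mol

Since effusion rate ∝ 1/√M, t_X/t_HCl = √(M_X/M_HCl).
797/548 = 1.454 = √(M_X/36.46)
M_X = 36.46 × 1.454² = 36.46 × 2.115 = 77.12 g/mol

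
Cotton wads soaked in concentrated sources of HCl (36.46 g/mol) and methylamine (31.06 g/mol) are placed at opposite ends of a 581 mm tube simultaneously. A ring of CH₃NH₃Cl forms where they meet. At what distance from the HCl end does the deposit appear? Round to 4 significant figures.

278.9 mm

The fronts meet when d_HCl + d_CH₃NH₂ = L with d_HCl/d_CH₃NH₂ = √(M_CH₃NH₂/M_HCl) (Graham's law). Here √(M_CH₃NH₂/M_HCl) = √(31.06/36.46) = 0.9230.
With d_HCl + d_CH₃NH₂ = 581 mm, d_CH₃NH₂ = 581/(1 + 0.9230) = 302.1 mm.
d_HCl = 581 − 302.1 = 278.9 mm.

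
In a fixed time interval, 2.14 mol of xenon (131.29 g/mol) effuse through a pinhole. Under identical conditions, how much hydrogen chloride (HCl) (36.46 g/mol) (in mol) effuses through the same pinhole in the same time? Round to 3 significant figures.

By Graham's law, rate_HCl/rate_Xe = √(M_Xe/M_HCl) = √(131.29/36.46) = √3.601 = 1.898.
So the amount for HCl is 2.14 × 1.898 = 4.06 mol.

4.06 mol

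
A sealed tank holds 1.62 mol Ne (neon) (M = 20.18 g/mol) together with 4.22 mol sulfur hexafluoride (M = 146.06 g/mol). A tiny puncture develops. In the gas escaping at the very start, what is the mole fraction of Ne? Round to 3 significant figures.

Rate_i ∝ x_i/√M_i (Graham's law weighted by mole fraction), so the effusate composition follows n_i/√M_i.
x_Ne(eff) = (n_Ne/√M_Ne) / (n_Ne/√M_Ne + n_SF₆/√M_SF₆)
= (1.62/√20.18) / (1.62/√20.18 + 4.22/√146.06) = 0.3606/(0.3606 + 0.3492) = 0.508.

0.508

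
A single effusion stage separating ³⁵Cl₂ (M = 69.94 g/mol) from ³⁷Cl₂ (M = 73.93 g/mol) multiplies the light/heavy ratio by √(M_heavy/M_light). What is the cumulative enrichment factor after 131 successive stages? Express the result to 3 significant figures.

37.9

Each stage multiplies the ratio by α = √(73.93/69.94), so after 131 stages the overall factor is α^131 = (73.93/69.94)^(131/2).
= 1.05705^(131/2) = 37.9.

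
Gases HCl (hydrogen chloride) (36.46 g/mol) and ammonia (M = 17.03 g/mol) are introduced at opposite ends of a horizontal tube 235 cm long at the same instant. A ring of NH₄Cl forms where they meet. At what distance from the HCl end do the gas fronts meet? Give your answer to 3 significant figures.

95.4 cm

The fronts meet when d_HCl + d_NH₃ = L with d_HCl/d_NH₃ = √(M_NH₃/M_HCl) (Graham's law). Here √(M_NH₃/M_HCl) = √(17.03/36.46) = 0.6834.
With d_HCl + d_NH₃ = 235 cm, d_NH₃ = 235/(1 + 0.6834) = 139.6 cm.
d_HCl = 235 − 139.6 = 95.4 cm.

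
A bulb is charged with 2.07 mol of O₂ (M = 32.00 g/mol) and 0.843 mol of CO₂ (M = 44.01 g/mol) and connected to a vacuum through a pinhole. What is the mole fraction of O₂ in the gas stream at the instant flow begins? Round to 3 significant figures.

0.742

The effusion rate of species i is ∝ p_i/√M_i ∝ n_i/√M_i.
Mole fraction of O₂ in the effusate = (n_O₂/√M_O₂) / (n_O₂/√M_O₂ + n_CO₂/√M_CO₂)
= (2.07/√32.00) / (2.07/√32.00 + 0.843/√44.01) = 0.3659/(0.3659 + 0.1271) = 0.742.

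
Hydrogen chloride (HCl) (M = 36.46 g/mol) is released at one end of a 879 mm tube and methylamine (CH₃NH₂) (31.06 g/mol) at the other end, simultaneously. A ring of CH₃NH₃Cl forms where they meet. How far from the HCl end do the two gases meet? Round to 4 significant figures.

In equal time, each gas travels a distance ∝ its rate ∝ 1/√M, so d_HCl/d_CH₃NH₂ = √(M_CH₃NH₂/M_HCl) = √(31.06/36.46) = 0.9230.
With d_HCl + d_CH₃NH₂ = 879 mm, d_CH₃NH₂ = 879/(1 + 0.9230) = 457.1 mm.
d_HCl = 879 − 457.1 = 421.9 mm.

421.9 mm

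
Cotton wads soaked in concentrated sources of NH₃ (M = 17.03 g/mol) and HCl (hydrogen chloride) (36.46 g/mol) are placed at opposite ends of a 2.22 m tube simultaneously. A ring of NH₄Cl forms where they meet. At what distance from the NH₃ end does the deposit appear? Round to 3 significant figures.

Distances travelled in equal time are proportional to diffusion rates, so d_NH₃/d_HCl = √(M_HCl/M_NH₃) = √(36.46/17.03) = 1.463.
With d_NH₃ + d_HCl = 2.22 m, d_HCl = 2.22/(1 + 1.463) = 0.9013 m.
d_NH₃ = 2.22 − 0.9013 = 1.32 m.

1.32 m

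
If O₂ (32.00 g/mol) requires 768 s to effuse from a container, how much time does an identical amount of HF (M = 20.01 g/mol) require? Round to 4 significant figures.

Graham's law gives t_HF/t_O₂ = √(M_HF/M_O₂) = √(20.01/32.00) = √0.6253 = 0.7908.
So the time for HF is 768 × 0.7908 = 607.3 s.

607.3 s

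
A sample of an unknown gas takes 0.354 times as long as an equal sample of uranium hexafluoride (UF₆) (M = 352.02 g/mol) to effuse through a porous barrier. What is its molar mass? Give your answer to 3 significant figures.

44.1 g/mol

From Graham's law, t_X/t_UF₆ = √(M_X/M_UF₆).
0.354 = √(M_X/352.02)
M_X = 352.02 × 0.354² = 352.02 × 0.1253 = 44.1 g/mol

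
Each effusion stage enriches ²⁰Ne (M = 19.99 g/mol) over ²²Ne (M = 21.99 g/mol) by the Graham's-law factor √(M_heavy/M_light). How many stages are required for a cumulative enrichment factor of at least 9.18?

With α = √(21.99/19.99) per stage, ln α = ½ ln(1.10005) = 0.04768.
Need α^N ≥ 9.18 ⇒ N ≥ ln(9.18) / ln α = 2.217 / 0.04768 = 46.50.
Minimum whole number of stages: N = 47.

47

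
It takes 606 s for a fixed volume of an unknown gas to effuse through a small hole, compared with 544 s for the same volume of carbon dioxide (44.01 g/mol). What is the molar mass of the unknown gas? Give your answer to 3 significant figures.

By Graham's law, t_X/t_CO₂ = √(M_X/M_CO₂).
606/544 = 1.114 = √(M_X/44.01)
M_X = 44.01 × 1.114² = 44.01 × 1.241 = 54.6 g/mol

54.6 g/mol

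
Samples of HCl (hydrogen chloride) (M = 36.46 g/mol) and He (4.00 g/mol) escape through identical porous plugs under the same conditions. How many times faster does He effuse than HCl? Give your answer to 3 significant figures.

3.02

Graham's law gives rate_He/rate_HCl = √(M_HCl/M_He) = √(36.46/4.00) = √9.115 = 3.02.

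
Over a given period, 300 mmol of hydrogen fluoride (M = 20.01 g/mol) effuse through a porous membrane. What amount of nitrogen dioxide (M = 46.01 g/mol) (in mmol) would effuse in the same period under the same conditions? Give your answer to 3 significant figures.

From Graham's law, rate_NO₂/rate_HF = √(M_HF/M_NO₂) = √(20.01/46.01) = √0.4349 = 0.6595.
So the amount for NO₂ is 300 × 0.6595 = 198 mmol.

198 mmol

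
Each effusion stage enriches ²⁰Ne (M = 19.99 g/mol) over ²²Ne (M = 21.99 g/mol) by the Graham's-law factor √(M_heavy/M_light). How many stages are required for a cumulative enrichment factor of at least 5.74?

37

Per stage α = (21.99/19.99)^(1/2) = 1.10005^0.5, giving ln α = 0.04768.
Need α^N ≥ 5.74 ⇒ N ≥ ln(5.74) / ln α = 1.747 / 0.04768 = 36.65.
Rounding up, N = 37 stages.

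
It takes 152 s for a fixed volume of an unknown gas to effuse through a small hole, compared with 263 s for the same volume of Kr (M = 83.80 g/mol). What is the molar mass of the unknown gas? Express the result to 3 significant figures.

Graham's law gives t_X/t_Kr = √(M_X/M_Kr).
152/263 = 0.5779 = √(M_X/83.80)
M_X = 83.80 × 0.5779² = 83.80 × 0.3340 = 28.0 g/mol

28.0 g/mol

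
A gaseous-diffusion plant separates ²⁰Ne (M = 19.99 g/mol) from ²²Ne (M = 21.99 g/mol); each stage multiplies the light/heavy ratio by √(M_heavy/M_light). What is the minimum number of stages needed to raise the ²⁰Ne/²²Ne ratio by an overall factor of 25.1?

Per stage α = (21.99/19.99)^(1/2) = 1.10005^0.5, giving ln α = 0.04768.
Need α^N ≥ 25.1 ⇒ N ≥ ln(25.1) / ln α = 3.223 / 0.04768 = 67.60.
So at least 68 stages are needed.

68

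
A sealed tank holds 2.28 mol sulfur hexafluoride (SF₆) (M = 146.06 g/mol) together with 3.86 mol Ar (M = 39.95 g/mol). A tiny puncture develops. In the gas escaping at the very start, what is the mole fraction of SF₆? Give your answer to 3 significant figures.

0.236

Each component's effusion rate ∝ (its partial pressure)·(1/√M) ∝ n_i/√M_i.
So x_SF₆ in the escaping gas = (n_SF₆/√M_SF₆) / Σ(n_i/√M_i)
= (2.28/√146.06) / (2.28/√146.06 + 3.86/√39.95) = 0.1887/(0.1887 + 0.6107) = 0.236.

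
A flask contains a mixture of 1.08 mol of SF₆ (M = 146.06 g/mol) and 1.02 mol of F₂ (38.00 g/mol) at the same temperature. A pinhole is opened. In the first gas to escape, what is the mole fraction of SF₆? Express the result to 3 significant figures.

0.351

Each component's effusion rate ∝ (its partial pressure)·(1/√M) ∝ n_i/√M_i.
So x_SF₆ in the escaping gas = (n_SF₆/√M_SF₆) / Σ(n_i/√M_i)
= (1.08/√146.06) / (1.08/√146.06 + 1.02/√38.00) = 0.08936/(0.08936 + 0.1655) = 0.351.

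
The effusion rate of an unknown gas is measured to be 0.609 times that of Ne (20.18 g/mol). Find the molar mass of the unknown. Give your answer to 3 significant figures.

54.4 g/mol

From Graham's law, rate_X/rate_Ne = √(M_Ne/M_X).
0.609 = √(20.18/M_X)
M_X = 20.18 / 0.609² = 20.18 / 0.3709 = 54.4 g/mol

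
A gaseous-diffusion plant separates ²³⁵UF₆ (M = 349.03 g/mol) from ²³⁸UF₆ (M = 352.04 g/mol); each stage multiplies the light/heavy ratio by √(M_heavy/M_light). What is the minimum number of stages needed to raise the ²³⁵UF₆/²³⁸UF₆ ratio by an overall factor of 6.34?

With α = √(352.04/349.03) per stage, ln α = ½ ln(1.00862) = 0.004293.
Need α^N ≥ 6.34 ⇒ N ≥ ln(6.34) / ln α = 1.847 / 0.004293 = 430.16.
Rounding up, N = 431 stages.

431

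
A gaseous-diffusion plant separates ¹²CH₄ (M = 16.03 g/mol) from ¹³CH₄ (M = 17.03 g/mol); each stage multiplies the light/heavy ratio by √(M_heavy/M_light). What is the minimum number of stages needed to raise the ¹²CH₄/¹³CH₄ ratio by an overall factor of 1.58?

16

Single-stage factor α = √(17.03/16.03), so ln α = ½ ln(1.06238) = 0.03026.
Need α^N ≥ 1.58 ⇒ N ≥ ln(1.58) / ln α = 0.4574 / 0.03026 = 15.12.
Rounding up, N = 16 stages.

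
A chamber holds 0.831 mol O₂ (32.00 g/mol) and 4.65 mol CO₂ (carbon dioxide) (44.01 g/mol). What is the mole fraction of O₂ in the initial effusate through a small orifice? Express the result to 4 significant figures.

Each component's effusion rate ∝ (its partial pressure)·(1/√M) ∝ n_i/√M_i.
Mole fraction of O₂ in the effusate = (n_O₂/√M_O₂) / (n_O₂/√M_O₂ + n_CO₂/√M_CO₂)
= (0.831/√32.00) / (0.831/√32.00 + 4.65/√44.01) = 0.1469/(0.1469 + 0.7009) = 0.1733.

0.1733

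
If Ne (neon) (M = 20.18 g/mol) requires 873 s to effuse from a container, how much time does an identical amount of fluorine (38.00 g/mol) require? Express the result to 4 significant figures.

1198 s

Using Graham's law: t_F₂/t_Ne = √(M_F₂/M_Ne) = √(38.00/20.18) = √1.883 = 1.372.
So the time for F₂ is 873 × 1.372 = 1198 s.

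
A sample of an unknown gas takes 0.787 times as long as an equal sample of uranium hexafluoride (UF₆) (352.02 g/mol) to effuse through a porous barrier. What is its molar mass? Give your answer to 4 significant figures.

By Graham's law, t_X/t_UF₆ = √(M_X/M_UF₆).
0.787 = √(M_X/352.02)
M_X = 352.02 × 0.787² = 352.02 × 0.6194 = 218.0 g/mol

218.0 g/mol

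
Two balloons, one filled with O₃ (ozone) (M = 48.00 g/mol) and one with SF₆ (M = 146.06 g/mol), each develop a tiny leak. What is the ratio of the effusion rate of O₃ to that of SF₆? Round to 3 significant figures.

Using Graham's law: rate_O₃/rate_SF₆ = √(M_SF₆/M_O₃) = √(146.06/48.00) = √3.043 = 1.74.

1.74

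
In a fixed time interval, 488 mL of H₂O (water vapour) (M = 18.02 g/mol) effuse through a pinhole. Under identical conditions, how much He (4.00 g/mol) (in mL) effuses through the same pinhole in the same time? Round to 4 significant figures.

1036 mL

By Graham's law, rate_He/rate_H₂O = √(M_H₂O/M_He) = √(18.02/4.00) = √4.505 = 2.122.
So the volume for He is 488 × 2.122 = 1036 mL.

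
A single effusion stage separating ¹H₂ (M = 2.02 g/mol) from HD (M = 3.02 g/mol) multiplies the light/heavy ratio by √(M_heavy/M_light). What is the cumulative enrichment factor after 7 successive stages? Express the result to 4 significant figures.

4.086

Overall factor = α^7 with α = √(3.02/2.02), i.e. (3.02/2.02)^(7/2).
= 1.49505^(7/2) = 4.086.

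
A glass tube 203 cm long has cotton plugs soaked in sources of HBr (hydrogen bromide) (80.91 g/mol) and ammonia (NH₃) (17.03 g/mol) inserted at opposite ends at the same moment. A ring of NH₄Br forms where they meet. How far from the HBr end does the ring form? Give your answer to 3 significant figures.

63.8 cm

In equal time, each gas travels a distance ∝ its rate ∝ 1/√M, so d_HBr/d_NH₃ = √(M_NH₃/M_HBr) = √(17.03/80.91) = 0.4588.
With d_HBr + d_NH₃ = 203 cm, d_NH₃ = 203/(1 + 0.4588) = 139.2 cm.
d_HBr = 203 − 139.2 = 63.8 cm.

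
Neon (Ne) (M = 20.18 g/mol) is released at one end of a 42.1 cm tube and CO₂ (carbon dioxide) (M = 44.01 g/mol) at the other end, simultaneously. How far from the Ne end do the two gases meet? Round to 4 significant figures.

The fronts meet when d_Ne + d_CO₂ = L with d_Ne/d_CO₂ = √(M_CO₂/M_Ne) (Graham's law). Here √(M_CO₂/M_Ne) = √(44.01/20.18) = 1.477.
With d_Ne + d_CO₂ = 42.1 cm, d_CO₂ = 42.1/(1 + 1.477) = 17.00 cm.
d_Ne = 42.1 − 17.00 = 25.10 cm.

25.10 cm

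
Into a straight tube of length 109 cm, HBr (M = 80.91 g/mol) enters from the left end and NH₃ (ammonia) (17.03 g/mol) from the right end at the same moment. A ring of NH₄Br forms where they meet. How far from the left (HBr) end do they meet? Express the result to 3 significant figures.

34.3 cm

Graham's law gives d_HBr/d_NH₃ = rate_HBr/rate_NH₃ = √(M_NH₃/M_HBr) = √(17.03/80.91) = 0.4588.
With d_HBr + d_NH₃ = 109 cm, d_NH₃ = 109/(1 + 0.4588) = 74.72 cm.
d_HBr = 109 − 74.72 = 34.3 cm.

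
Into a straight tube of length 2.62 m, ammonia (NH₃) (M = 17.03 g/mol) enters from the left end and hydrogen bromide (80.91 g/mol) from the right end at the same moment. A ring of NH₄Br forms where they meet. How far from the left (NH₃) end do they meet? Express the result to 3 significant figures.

Distances travelled in equal time are proportional to diffusion rates, so d_NH₃/d_HBr = √(M_HBr/M_NH₃) = √(80.91/17.03) = 2.180.
With d_NH₃ + d_HBr = 2.62 m, d_HBr = 2.62/(1 + 2.180) = 0.8240 m.
d_NH₃ = 2.62 − 0.8240 = 1.80 m.

1.80 m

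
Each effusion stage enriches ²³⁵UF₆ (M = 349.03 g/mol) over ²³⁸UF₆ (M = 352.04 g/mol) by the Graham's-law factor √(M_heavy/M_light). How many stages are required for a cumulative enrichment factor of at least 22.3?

724

With α = √(352.04/349.03) per stage, ln α = ½ ln(1.00862) = 0.004293.
Need α^N ≥ 22.3 ⇒ N ≥ ln(22.3) / ln α = 3.105 / 0.004293 = 723.10.
Minimum whole number of stages: N = 724.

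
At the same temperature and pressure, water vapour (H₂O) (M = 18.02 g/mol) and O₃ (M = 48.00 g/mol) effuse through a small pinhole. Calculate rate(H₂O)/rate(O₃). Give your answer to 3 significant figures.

Since effusion rate ∝ 1/√M, rate_H₂O/rate_O₃ = √(M_O₃/M_H₂O) = √(48.00/18.02) = √2.664 = 1.63.

1.63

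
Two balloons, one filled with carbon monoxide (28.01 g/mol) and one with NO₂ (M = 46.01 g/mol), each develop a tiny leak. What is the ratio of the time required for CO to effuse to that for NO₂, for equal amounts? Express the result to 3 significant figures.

By Graham's law, t_CO/t_NO₂ = √(M_CO/M_NO₂) = √(28.01/46.01) = √0.6088 = 0.780.

0.780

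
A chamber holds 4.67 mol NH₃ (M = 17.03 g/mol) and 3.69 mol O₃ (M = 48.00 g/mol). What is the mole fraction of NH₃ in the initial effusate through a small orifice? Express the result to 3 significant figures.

The effusion rate of species i is ∝ p_i/√M_i ∝ n_i/√M_i.
Mole fraction of NH₃ in the effusate = (n_NH₃/√M_NH₃) / (n_NH₃/√M_NH₃ + n_O₃/√M_O₃)
= (4.67/√17.03) / (4.67/√17.03 + 3.69/√48.00) = 1.132/(1.132 + 0.5326) = 0.680.

0.680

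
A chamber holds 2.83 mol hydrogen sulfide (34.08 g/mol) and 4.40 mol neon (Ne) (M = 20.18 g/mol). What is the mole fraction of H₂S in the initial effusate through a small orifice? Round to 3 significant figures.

0.331

Each component's effusion rate ∝ (its partial pressure)·(1/√M) ∝ n_i/√M_i.
x_H₂S(eff) = (n_H₂S/√M_H₂S) / (n_H₂S/√M_H₂S + n_Ne/√M_Ne)
= (2.83/√34.08) / (2.83/√34.08 + 4.40/√20.18) = 0.4848/(0.4848 + 0.9795) = 0.331.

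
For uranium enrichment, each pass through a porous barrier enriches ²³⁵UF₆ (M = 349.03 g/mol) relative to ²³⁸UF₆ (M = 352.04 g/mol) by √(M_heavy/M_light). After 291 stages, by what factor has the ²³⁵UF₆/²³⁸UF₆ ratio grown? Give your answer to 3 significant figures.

After 291 stages the ratio has grown by (√(352.04/349.03))^291 = (352.04/349.03)^(291/2).
= 1.00862^(291/2) = 3.49.

3.49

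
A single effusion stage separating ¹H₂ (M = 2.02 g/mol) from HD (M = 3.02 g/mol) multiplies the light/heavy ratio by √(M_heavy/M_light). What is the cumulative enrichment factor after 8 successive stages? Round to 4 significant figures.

The single-stage factor is √(M_heavy/M_light), so 8 stages give [√(3.02/2.02)]^8 = (3.02/2.02)^(8/2).
= 1.49505^4 = 4.996.

4.996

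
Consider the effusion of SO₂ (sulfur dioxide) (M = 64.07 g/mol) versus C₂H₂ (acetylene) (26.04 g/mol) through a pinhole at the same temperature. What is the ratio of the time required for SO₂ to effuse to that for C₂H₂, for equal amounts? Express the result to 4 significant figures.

1.569

Using Graham's law: t_SO₂/t_C₂H₂ = √(M_SO₂/M_C₂H₂) = √(64.07/26.04) = √2.460 = 1.569.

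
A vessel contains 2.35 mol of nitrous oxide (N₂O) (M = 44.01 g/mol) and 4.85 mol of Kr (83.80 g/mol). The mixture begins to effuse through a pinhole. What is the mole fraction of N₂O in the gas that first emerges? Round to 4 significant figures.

0.4007

The effusion rate of species i is ∝ p_i/√M_i ∝ n_i/√M_i.
Mole fraction of N₂O in the effusate = (n_N₂O/√M_N₂O) / (n_N₂O/√M_N₂O + n_Kr/√M_Kr)
= (2.35/√44.01) / (2.35/√44.01 + 4.85/√83.80) = 0.3542/(0.3542 + 0.5298) = 0.4007.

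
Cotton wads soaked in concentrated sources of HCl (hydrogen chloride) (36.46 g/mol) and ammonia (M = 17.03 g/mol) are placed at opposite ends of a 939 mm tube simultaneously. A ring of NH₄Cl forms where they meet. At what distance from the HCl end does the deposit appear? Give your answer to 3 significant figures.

381 mm

The fronts meet when d_HCl + d_NH₃ = L with d_HCl/d_NH₃ = √(M_NH₃/M_HCl) (Graham's law). Here √(M_NH₃/M_HCl) = √(17.03/36.46) = 0.6834.
With d_HCl + d_NH₃ = 939 mm, d_NH₃ = 939/(1 + 0.6834) = 557.8 mm.
d_HCl = 939 − 557.8 = 381 mm.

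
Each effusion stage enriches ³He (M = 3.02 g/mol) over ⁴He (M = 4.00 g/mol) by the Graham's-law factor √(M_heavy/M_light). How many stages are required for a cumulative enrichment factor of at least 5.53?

13

Per stage α = (4.00/3.02)^(1/2) = 1.32450^0.5, giving ln α = 0.1405.
Need α^N ≥ 5.53 ⇒ N ≥ ln(5.53) / ln α = 1.710 / 0.1405 = 12.17.
So at least 13 stages are needed.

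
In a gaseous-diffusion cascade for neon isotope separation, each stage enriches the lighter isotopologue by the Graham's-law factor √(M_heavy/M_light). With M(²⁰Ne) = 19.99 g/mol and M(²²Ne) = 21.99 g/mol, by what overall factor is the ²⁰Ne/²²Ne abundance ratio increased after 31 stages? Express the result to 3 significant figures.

4.38

Each stage multiplies the ratio by α = √(21.99/19.99), so after 31 stages the overall factor is α^31 = (21.99/19.99)^(31/2).
= 1.10005^(31/2) = 4.38.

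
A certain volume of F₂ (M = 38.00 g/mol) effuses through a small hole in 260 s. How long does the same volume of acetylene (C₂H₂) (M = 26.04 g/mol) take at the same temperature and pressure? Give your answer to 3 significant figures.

Using Graham's law: t_C₂H₂/t_F₂ = √(M_C₂H₂/M_F₂) = √(26.04/38.00) = √0.6853 = 0.8278.
So the time for C₂H₂ is 260 × 0.8278 = 215 s.

215 s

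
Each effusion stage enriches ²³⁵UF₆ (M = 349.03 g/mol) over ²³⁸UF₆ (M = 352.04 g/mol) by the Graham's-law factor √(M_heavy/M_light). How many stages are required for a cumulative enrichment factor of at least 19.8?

696

Per stage α = (352.04/349.03)^(1/2) = 1.00862^0.5, giving ln α = 0.004293.
Need α^N ≥ 19.8 ⇒ N ≥ ln(19.8) / ln α = 2.986 / 0.004293 = 695.40.
Rounding up, N = 696 stages.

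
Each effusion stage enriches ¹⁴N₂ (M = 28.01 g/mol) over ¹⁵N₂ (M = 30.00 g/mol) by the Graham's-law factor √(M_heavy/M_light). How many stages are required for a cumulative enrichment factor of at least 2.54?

With α = √(30.00/28.01) per stage, ln α = ½ ln(1.07105) = 0.03432.
Need α^N ≥ 2.54 ⇒ N ≥ ln(2.54) / ln α = 0.9322 / 0.03432 = 27.16.
Rounding up, N = 28 stages.

28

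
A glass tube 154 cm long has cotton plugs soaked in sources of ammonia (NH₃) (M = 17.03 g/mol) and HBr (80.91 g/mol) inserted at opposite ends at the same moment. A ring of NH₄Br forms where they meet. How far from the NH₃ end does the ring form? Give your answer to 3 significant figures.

106 cm

Distances travelled in equal time are proportional to diffusion rates, so d_NH₃/d_HBr = √(M_HBr/M_NH₃) = √(80.91/17.03) = 2.180.
With d_NH₃ + d_HBr = 154 cm, d_HBr = 154/(1 + 2.180) = 48.43 cm.
d_NH₃ = 154 − 48.43 = 106 cm.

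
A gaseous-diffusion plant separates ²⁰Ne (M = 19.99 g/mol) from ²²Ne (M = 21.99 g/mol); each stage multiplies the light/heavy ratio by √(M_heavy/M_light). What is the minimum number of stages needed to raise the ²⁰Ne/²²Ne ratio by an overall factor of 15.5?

58

Single-stage factor α = √(21.99/19.99), so ln α = ½ ln(1.10005) = 0.04768.
Need α^N ≥ 15.5 ⇒ N ≥ ln(15.5) / ln α = 2.741 / 0.04768 = 57.49.
So at least 58 stages are needed.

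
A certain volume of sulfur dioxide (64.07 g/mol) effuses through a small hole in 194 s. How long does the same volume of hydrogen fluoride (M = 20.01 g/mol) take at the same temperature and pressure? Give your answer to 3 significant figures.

Using Graham's law: t_HF/t_SO₂ = √(M_HF/M_SO₂) = √(20.01/64.07) = √0.3123 = 0.5589.
So the time for HF is 194 × 0.5589 = 108 s.

108 s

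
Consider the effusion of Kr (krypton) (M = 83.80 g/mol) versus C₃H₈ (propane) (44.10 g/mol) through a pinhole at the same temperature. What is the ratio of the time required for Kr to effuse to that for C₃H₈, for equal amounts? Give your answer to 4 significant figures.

From Graham's law, t_Kr/t_C₃H₈ = √(M_Kr/M_C₃H₈) = √(83.80/44.10) = √1.900 = 1.378.

1.378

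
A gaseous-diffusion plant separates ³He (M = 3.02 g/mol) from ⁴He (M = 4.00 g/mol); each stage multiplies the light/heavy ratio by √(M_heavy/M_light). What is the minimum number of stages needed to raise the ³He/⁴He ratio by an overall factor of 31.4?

Single-stage factor α = √(4.00/3.02), so ln α = ½ ln(1.32450) = 0.1405.
Need α^N ≥ 31.4 ⇒ N ≥ ln(31.4) / ln α = 3.447 / 0.1405 = 24.53.
Minimum whole number of stages: N = 25.

25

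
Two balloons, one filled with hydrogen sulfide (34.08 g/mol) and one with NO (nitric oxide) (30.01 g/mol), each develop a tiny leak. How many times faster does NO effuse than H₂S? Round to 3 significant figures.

1.07

By Graham's law, rate_NO/rate_H₂S = √(M_H₂S/M_NO) = √(34.08/30.01) = √1.136 = 1.07.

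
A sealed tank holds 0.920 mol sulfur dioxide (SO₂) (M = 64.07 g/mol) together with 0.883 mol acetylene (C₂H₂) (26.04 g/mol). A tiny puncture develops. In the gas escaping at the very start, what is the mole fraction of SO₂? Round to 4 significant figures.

0.3991

Rate_i ∝ x_i/√M_i (Graham's law weighted by mole fraction), so the effusate composition follows n_i/√M_i.
Mole fraction of SO₂ in the effusate = (n_SO₂/√M_SO₂) / (n_SO₂/√M_SO₂ + n_C₂H₂/√M_C₂H₂)
= (0.920/√64.07) / (0.920/√64.07 + 0.883/√26.04) = 0.1149/(0.1149 + 0.1730) = 0.3991.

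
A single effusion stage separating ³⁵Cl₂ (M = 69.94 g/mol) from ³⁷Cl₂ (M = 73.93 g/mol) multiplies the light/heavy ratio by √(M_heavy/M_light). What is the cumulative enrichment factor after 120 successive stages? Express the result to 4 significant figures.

27.91

Overall factor = α^120 with α = √(73.93/69.94), i.e. (73.93/69.94)^(120/2).
= 1.05705^60 = 27.91.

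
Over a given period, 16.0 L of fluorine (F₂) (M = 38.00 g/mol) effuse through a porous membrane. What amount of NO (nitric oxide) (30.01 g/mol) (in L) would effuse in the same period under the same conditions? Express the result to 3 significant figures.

Graham's law gives rate_NO/rate_F₂ = √(M_F₂/M_NO) = √(38.00/30.01) = √1.266 = 1.125.
So the volume for NO is 16.0 × 1.125 = 18.0 L.

18.0 L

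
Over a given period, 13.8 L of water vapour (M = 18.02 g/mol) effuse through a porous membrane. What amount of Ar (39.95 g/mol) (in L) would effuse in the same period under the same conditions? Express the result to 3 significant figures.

Since effusion rate ∝ 1/√M, rate_Ar/rate_H₂O = √(M_H₂O/M_Ar) = √(18.02/39.95) = √0.4511 = 0.6716.
So the volume for Ar is 13.8 × 0.6716 = 9.27 L.

9.27 L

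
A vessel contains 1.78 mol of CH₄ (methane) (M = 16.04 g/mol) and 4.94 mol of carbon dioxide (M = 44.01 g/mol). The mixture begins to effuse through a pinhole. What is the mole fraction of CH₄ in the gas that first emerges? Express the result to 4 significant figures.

The effusion rate of species i is ∝ p_i/√M_i ∝ n_i/√M_i.
Mole fraction of CH₄ in the effusate = (n_CH₄/√M_CH₄) / (n_CH₄/√M_CH₄ + n_CO₂/√M_CO₂)
= (1.78/√16.04) / (1.78/√16.04 + 4.94/√44.01) = 0.4444/(0.4444 + 0.7446) = 0.3738.

0.3738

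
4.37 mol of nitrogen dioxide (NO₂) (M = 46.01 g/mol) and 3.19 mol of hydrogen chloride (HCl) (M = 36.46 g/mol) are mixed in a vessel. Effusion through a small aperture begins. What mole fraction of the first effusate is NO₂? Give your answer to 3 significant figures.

Effusion rate of each component ∝ n_i/√M_i (partial pressure × 1/√M).
Mole fraction of NO₂ in the effusate = (n_NO₂/√M_NO₂) / (n_NO₂/√M_NO₂ + n_HCl/√M_HCl)
= (4.37/√46.01) / (4.37/√46.01 + 3.19/√36.46) = 0.6443/(0.6443 + 0.5283) = 0.549.

0.549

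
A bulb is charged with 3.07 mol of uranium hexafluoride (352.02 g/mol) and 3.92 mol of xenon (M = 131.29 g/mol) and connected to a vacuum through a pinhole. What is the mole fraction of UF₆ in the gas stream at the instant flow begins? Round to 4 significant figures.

Each component's effusion rate ∝ (its partial pressure)·(1/√M) ∝ n_i/√M_i.
Mole fraction of UF₆ in the effusate = (n_UF₆/√M_UF₆) / (n_UF₆/√M_UF₆ + n_Xe/√M_Xe)
= (3.07/√352.02) / (3.07/√352.02 + 3.92/√131.29) = 0.1636/(0.1636 + 0.3421) = 0.3235.

0.3235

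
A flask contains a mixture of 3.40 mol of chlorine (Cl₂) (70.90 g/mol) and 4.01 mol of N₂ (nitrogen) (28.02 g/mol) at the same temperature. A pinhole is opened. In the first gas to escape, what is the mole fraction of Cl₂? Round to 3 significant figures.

0.348

The effusion rate of species i is ∝ p_i/√M_i ∝ n_i/√M_i.
Mole fraction of Cl₂ in the effusate = (n_Cl₂/√M_Cl₂) / (n_Cl₂/√M_Cl₂ + n_N₂/√M_N₂)
= (3.40/√70.90) / (3.40/√70.90 + 4.01/√28.02) = 0.4038/(0.4038 + 0.7575) = 0.348.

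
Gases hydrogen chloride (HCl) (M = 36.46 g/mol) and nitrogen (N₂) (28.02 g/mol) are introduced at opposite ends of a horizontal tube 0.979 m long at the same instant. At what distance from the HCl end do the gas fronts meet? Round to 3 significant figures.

0.457 m

Graham's law gives d_HCl/d_N₂ = rate_HCl/rate_N₂ = √(M_N₂/M_HCl) = √(28.02/36.46) = 0.8766.
With d_HCl + d_N₂ = 0.979 m, d_N₂ = 0.979/(1 + 0.8766) = 0.5217 m.
d_HCl = 0.979 − 0.5217 = 0.457 m.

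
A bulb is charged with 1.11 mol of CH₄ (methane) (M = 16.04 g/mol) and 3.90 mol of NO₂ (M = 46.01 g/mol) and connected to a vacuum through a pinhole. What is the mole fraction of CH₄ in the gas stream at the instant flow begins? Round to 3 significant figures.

Each component's effusion rate ∝ (its partial pressure)·(1/√M) ∝ n_i/√M_i.
So x_CH₄ in the escaping gas = (n_CH₄/√M_CH₄) / Σ(n_i/√M_i)
= (1.11/√16.04) / (1.11/√16.04 + 3.90/√46.01) = 0.2772/(0.2772 + 0.5750) = 0.325.

0.325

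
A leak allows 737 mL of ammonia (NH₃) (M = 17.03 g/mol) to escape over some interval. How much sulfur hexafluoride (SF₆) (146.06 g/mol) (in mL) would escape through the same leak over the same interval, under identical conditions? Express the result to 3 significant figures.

Graham's law gives rate_SF₆/rate_NH₃ = √(M_NH₃/M_SF₆) = √(17.03/146.06) = √0.1166 = 0.3415.
So the volume for SF₆ is 737 × 0.3415 = 252 mL.

252 mL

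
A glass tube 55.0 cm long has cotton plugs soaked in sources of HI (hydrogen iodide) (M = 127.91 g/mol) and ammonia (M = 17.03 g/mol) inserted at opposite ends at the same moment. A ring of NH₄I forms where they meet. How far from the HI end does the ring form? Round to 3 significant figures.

Distances travelled in equal time are proportional to diffusion rates, so d_HI/d_NH₃ = √(M_NH₃/M_HI) = √(17.03/127.91) = 0.3649.
With d_HI + d_NH₃ = 55.0 cm, d_NH₃ = 55.0/(1 + 0.3649) = 40.30 cm.
d_HI = 55.0 − 40.30 = 14.7 cm.

14.7 cm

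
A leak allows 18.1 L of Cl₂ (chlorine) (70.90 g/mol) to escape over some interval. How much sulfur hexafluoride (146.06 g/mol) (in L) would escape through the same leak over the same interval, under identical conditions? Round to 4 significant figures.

From Graham's law, rate_SF₆/rate_Cl₂ = √(M_Cl₂/M_SF₆) = √(70.90/146.06) = √0.4854 = 0.6967.
So the volume for SF₆ is 18.1 × 0.6967 = 12.61 L.

12.61 L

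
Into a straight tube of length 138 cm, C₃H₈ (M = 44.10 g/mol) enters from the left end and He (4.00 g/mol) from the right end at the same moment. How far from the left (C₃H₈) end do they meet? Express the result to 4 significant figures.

Distances travelled in equal time are proportional to diffusion rates, so d_C₃H₈/d_He = √(M_He/M_C₃H₈) = √(4.00/44.10) = 0.3012.
With d_C₃H₈ + d_He = 138 cm, d_He = 138/(1 + 0.3012) = 106.1 cm.
d_C₃H₈ = 138 − 106.1 = 31.94 cm.

31.94 cm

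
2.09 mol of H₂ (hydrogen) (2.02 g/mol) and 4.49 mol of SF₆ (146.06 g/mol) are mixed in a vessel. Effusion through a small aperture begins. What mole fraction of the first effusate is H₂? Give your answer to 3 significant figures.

The effusion rate of species i is ∝ p_i/√M_i ∝ n_i/√M_i.
x_H₂(eff) = (n_H₂/√M_H₂) / (n_H₂/√M_H₂ + n_SF₆/√M_SF₆)
= (2.09/√2.02) / (2.09/√2.02 + 4.49/√146.06) = 1.471/(1.471 + 0.3715) = 0.798.

0.798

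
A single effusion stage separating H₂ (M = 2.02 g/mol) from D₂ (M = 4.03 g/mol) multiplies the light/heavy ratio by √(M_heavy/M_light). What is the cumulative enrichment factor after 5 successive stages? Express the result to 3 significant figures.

5.62

After 5 stages the ratio has grown by (√(4.03/2.02))^5 = (4.03/2.02)^(5/2).
= 1.99505^(5/2) = 5.62.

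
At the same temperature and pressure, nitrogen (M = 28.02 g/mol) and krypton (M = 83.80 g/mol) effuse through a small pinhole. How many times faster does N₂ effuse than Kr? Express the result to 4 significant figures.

1.729

Using Graham's law: rate_N₂/rate_Kr = √(M_Kr/M_N₂) = √(83.80/28.02) = √2.991 = 1.729.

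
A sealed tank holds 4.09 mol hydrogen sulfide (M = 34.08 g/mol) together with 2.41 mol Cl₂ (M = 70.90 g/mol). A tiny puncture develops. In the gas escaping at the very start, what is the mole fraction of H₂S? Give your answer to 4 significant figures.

Each component's effusion rate ∝ (its partial pressure)·(1/√M) ∝ n_i/√M_i.
Mole fraction of H₂S in the effusate = (n_H₂S/√M_H₂S) / (n_H₂S/√M_H₂S + n_Cl₂/√M_Cl₂)
= (4.09/√34.08) / (4.09/√34.08 + 2.41/√70.90) = 0.7006/(0.7006 + 0.2862) = 0.7100.

0.7100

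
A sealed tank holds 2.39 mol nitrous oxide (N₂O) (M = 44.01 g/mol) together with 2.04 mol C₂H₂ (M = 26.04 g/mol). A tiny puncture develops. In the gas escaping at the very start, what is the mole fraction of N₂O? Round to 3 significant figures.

0.474

Each component's effusion rate ∝ (its partial pressure)·(1/√M) ∝ n_i/√M_i.
x_N₂O(eff) = (n_N₂O/√M_N₂O) / (n_N₂O/√M_N₂O + n_C₂H₂/√M_C₂H₂)
= (2.39/√44.01) / (2.39/√44.01 + 2.04/√26.04) = 0.3603/(0.3603 + 0.3998) = 0.474.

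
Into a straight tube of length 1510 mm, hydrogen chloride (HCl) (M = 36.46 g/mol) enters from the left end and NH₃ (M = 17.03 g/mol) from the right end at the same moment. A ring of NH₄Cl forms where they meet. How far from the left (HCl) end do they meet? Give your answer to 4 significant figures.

The fronts meet when d_HCl + d_NH₃ = L with d_HCl/d_NH₃ = √(M_NH₃/M_HCl) (Graham's law). Here √(M_NH₃/M_HCl) = √(17.03/36.46) = 0.6834.
With d_HCl + d_NH₃ = 1510 mm, d_NH₃ = 1510/(1 + 0.6834) = 897.0 mm.
d_HCl = 1510 − 897.0 = 613.0 mm.

613.0 mm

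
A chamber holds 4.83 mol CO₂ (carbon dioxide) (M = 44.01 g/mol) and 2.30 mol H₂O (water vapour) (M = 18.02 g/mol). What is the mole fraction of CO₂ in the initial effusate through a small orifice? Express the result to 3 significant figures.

Effusion rate of each component ∝ n_i/√M_i (partial pressure × 1/√M).
Mole fraction of CO₂ in the effusate = (n_CO₂/√M_CO₂) / (n_CO₂/√M_CO₂ + n_H₂O/√M_H₂O)
= (4.83/√44.01) / (4.83/√44.01 + 2.30/√18.02) = 0.7281/(0.7281 + 0.5418) = 0.573.

0.573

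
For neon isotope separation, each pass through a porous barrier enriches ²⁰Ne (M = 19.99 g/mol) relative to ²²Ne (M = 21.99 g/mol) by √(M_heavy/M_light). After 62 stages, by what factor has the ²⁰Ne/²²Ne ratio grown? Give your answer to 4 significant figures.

19.22

The single-stage factor is √(M_heavy/M_light), so 62 stages give [√(21.99/19.99)]^62 = (21.99/19.99)^(62/2).
= 1.10005^31 = 19.22.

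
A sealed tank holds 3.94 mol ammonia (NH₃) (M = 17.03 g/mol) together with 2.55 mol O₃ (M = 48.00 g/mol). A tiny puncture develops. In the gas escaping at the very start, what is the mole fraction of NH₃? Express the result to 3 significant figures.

0.722

Effusion rate of each component ∝ n_i/√M_i (partial pressure × 1/√M).
x_NH₃(eff) = (n_NH₃/√M_NH₃) / (n_NH₃/√M_NH₃ + n_O₃/√M_O₃)
= (3.94/√17.03) / (3.94/√17.03 + 2.55/√48.00) = 0.9547/(0.9547 + 0.3681) = 0.722.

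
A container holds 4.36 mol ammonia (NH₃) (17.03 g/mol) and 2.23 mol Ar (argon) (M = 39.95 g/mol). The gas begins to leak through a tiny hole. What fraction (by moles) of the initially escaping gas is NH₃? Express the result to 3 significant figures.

0.750

Rate_i ∝ x_i/√M_i (Graham's law weighted by mole fraction), so the effusate composition follows n_i/√M_i.
So x_NH₃ in the escaping gas = (n_NH₃/√M_NH₃) / Σ(n_i/√M_i)
= (4.36/√17.03) / (4.36/√17.03 + 2.23/√39.95) = 1.057/(1.057 + 0.3528) = 0.750.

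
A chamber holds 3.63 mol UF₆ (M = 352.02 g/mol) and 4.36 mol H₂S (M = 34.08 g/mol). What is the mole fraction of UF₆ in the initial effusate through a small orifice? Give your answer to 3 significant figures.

Effusion rate of each component ∝ n_i/√M_i (partial pressure × 1/√M).
So x_UF₆ in the escaping gas = (n_UF₆/√M_UF₆) / Σ(n_i/√M_i)
= (3.63/√352.02) / (3.63/√352.02 + 4.36/√34.08) = 0.1935/(0.1935 + 0.7469) = 0.206.

0.206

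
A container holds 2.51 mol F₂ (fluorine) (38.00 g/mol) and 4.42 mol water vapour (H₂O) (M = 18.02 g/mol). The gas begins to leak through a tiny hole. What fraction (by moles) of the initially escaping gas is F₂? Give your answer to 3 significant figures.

0.281

Effusion rate of each component ∝ n_i/√M_i (partial pressure × 1/√M).
Mole fraction of F₂ in the effusate = (n_F₂/√M_F₂) / (n_F₂/√M_F₂ + n_H₂O/√M_H₂O)
= (2.51/√38.00) / (2.51/√38.00 + 4.42/√18.02) = 0.4072/(0.4072 + 1.041) = 0.281.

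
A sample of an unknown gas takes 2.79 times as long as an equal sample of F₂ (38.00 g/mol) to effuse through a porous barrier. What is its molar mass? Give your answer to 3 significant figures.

296 g/mol

Using Graham's law: t_X/t_F₂ = √(M_X/M_F₂).
2.79 = √(M_X/38.00)
M_X = 38.00 × 2.79² = 38.00 × 7.784 = 296 g/mol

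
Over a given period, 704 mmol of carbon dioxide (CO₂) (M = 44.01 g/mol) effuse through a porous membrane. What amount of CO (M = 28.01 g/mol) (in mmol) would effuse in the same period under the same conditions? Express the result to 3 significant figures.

882 mmol

Using Graham's law: rate_CO/rate_CO₂ = √(M_CO₂/M_CO) = √(44.01/28.01) = √1.571 = 1.253.
So the amount for CO is 704 × 1.253 = 882 mmol.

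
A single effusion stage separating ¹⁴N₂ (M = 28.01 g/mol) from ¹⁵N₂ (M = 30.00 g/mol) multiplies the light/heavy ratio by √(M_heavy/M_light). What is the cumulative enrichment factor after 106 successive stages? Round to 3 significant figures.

38.0

The single-stage factor is √(M_heavy/M_light), so 106 stages give [√(30.00/28.01)]^106 = (30.00/28.01)^(106/2).
= 1.07105^53 = 38.0.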